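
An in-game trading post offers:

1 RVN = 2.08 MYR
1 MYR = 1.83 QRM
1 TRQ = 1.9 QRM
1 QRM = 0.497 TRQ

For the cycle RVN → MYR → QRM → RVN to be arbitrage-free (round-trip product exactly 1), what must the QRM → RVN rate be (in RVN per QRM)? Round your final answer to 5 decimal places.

0.26272

Known legs of the cycle: 2.08 × 1.83 = 3.8064
For no arbitrage the full-cycle product must be 1, so the missing rate is 1 / 3.8064 ≈ 0.2627154.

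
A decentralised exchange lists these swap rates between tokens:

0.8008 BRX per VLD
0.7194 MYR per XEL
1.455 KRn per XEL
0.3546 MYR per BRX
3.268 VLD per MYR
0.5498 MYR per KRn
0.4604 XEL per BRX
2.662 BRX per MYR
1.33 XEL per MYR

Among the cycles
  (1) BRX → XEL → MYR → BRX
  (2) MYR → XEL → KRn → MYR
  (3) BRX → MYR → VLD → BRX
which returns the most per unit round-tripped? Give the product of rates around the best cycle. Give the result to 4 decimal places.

(1) 0.4604 × 0.7194 × 2.662 = 0.88169
(2) 1.33 × 1.455 × 0.5498 = 1.06395
(3) 0.3546 × 3.268 × 0.8008 = 0.92799
Highest is cycle (2) at 1.0639 (>1, arbitrage).

1.0639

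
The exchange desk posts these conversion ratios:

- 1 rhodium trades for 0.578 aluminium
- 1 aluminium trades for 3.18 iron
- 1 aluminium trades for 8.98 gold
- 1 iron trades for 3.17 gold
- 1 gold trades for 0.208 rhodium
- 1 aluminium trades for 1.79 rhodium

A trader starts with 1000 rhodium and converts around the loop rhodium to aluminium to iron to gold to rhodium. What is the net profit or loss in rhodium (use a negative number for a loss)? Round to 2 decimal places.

211.93

1000 rhodium × 0.578 = 578 aluminium
578 aluminium × 3.18 = 1838.04 iron
1838.04 iron × 3.17 = 5826.5868 gold
5826.5868 gold × 0.208 = 1211.9300544 rhodium
Net change: 1211.9300544 − 1000 = 211.9300544 rhodium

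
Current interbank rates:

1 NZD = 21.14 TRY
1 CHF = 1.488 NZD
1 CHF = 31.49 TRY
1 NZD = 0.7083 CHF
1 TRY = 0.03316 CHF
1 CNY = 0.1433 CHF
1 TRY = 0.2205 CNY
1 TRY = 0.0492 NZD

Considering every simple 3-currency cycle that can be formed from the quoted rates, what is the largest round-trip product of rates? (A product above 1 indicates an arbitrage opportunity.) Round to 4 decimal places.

TRY→NZD→CHF→TRY: 0.0492 × 0.7083 × 31.49 = 1.09737
TRY→CHF→NZD→TRY: 0.03316 × 1.488 × 21.14 = 1.04309
TRY→CNY→CHF→TRY: 0.2205 × 0.1433 × 31.49 = 0.99501
Maximum is TRY→NZD→CHF→TRY at 1.0974; arbitrage exists.

1.0974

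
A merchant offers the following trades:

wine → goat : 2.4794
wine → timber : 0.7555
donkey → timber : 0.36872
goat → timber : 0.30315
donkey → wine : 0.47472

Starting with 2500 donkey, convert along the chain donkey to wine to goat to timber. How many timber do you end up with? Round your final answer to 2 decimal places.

2500 donkey × 0.47472 = 1186.8 wine
1186.8 wine × 2.4794 = 2942.55192 goat
2942.55192 goat × 0.30315 = 892.034614548 timber

892.03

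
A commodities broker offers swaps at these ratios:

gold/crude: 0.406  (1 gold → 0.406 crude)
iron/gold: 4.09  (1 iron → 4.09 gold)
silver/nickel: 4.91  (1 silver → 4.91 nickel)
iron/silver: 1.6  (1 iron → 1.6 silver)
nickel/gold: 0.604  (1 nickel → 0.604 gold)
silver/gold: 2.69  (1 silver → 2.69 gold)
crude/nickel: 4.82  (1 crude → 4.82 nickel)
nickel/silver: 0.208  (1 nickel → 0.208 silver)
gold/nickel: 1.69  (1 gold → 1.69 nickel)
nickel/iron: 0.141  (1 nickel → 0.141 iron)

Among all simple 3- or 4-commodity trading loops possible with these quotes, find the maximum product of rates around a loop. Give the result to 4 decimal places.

gold→crude→nickel→gold: 0.406 × 4.82 × 0.604 = 1.18198
gold→crude→nickel→iron→gold: 0.406 × 4.82 × 0.141 × 4.09 = 1.12854
silver→nickel→iron→silver: 4.91 × 0.141 × 1.6 = 1.10770
gold→crude→nickel→silver→gold: 0.406 × 4.82 × 0.208 × 2.69 = 1.09494
gold→nickel→iron→silver→gold: 1.69 × 0.141 × 1.6 × 2.69 = 1.02560
gold→nickel→iron→gold: 1.69 × 0.141 × 4.09 = 0.97461
gold→nickel→silver→gold: 1.69 × 0.208 × 2.69 = 0.94559
Maximum is gold→crude→nickel→gold at 1.1820; arbitrage exists.

1.1820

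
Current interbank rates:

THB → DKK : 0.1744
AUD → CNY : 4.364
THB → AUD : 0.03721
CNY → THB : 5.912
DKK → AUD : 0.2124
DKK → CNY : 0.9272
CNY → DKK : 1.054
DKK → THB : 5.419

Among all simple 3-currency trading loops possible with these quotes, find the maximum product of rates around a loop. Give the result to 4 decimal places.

DKK→AUD→CNY→DKK: 0.2124 × 4.364 × 1.054 = 0.97697
THB→AUD→CNY→THB: 0.03721 × 4.364 × 5.912 = 0.96002
THB→DKK→CNY→THB: 0.1744 × 0.9272 × 5.912 = 0.95599
Maximum is DKK→AUD→CNY→DKK at 0.9770; no arbitrage — every cycle loses value.

0.9770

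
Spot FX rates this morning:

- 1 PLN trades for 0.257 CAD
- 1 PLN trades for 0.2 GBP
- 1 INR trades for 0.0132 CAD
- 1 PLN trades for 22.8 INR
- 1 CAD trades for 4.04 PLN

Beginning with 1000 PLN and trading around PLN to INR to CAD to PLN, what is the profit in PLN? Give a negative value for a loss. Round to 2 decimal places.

1000 PLN × 22.8 = 22800 INR
22800 INR × 0.0132 = 300.96 CAD
300.96 CAD × 4.04 = 1215.8784 PLN
Net change: 1215.8784 − 1000 = 215.8784 PLN

215.88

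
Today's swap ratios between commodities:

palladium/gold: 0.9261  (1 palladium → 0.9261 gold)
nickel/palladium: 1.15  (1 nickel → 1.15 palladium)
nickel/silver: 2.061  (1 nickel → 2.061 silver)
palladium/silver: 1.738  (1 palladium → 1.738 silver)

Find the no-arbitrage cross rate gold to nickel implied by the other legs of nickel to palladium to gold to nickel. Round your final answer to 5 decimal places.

Known legs of the cycle: 1.15 × 0.9261 = 1.065015
For no arbitrage the full-cycle product must be 1, so the missing rate is 1 / 1.065015 ≈ 0.9389539.

0.93895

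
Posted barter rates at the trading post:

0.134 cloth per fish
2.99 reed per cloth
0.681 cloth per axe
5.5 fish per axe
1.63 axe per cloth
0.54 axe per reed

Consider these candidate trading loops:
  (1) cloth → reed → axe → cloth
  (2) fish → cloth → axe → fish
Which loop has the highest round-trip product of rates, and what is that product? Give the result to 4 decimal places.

1.2013

(1) 2.99 × 0.54 × 0.681 = 1.09954
(2) 0.134 × 1.63 × 5.5 = 1.20131
Highest is cycle (2) at 1.2013 (>1, arbitrage).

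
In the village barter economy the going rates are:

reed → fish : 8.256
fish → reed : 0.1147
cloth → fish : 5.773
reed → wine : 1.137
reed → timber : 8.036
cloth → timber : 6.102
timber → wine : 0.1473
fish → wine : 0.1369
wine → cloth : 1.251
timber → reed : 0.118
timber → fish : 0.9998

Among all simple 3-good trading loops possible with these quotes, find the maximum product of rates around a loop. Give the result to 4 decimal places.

cloth→timber→wine→cloth: 6.102 × 0.1473 × 1.251 = 1.12443
cloth→fish→wine→cloth: 5.773 × 0.1369 × 1.251 = 0.98869
timber→fish→reed→timber: 0.9998 × 0.1147 × 8.036 = 0.92154
Maximum is cloth→timber→wine→cloth at 1.1244; arbitrage exists.

1.1244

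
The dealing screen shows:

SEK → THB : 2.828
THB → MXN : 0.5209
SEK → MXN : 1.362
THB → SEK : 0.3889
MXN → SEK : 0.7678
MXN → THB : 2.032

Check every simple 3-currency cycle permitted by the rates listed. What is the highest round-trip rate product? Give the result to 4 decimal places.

MXN→SEK→THB→MXN: 0.7678 × 2.828 × 0.5209 = 1.13105
MXN→THB→SEK→MXN: 2.032 × 0.3889 × 1.362 = 1.07631
Maximum is MXN→SEK→THB→MXN at 1.1311; arbitrage exists.

1.1311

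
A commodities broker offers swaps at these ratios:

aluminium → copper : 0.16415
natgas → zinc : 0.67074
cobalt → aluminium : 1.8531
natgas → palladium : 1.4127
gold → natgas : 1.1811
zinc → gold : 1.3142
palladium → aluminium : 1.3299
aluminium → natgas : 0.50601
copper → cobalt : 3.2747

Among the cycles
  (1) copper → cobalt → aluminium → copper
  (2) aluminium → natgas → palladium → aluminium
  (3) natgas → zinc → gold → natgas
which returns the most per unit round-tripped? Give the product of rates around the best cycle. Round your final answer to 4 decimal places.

1.0411

(1) 3.2747 × 1.8531 × 0.16415 = 0.99612
(2) 0.50601 × 1.4127 × 1.3299 = 0.95067
(3) 0.67074 × 1.3142 × 1.1811 = 1.04112
Highest is cycle (3) at 1.0411 (>1, arbitrage).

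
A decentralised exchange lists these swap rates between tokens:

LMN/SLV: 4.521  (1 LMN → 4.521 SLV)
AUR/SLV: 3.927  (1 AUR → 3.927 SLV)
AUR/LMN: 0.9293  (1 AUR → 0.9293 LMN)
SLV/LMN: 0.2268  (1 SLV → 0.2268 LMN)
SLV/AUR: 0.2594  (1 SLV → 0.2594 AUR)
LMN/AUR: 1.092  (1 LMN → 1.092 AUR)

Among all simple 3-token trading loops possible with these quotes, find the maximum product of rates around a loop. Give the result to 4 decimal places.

1.0898

SLV→AUR→LMN→SLV: 0.2594 × 0.9293 × 4.521 = 1.08983
SLV→LMN→AUR→SLV: 0.2268 × 1.092 × 3.927 = 0.97258
Maximum is SLV→AUR→LMN→SLV at 1.0898; arbitrage exists.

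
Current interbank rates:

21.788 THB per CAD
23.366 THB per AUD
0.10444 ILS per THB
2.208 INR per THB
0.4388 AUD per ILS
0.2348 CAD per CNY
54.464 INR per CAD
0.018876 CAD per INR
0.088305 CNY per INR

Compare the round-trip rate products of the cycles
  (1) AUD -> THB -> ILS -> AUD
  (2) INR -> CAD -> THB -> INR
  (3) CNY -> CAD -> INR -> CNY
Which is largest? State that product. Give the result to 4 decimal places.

1.1293

(1) 23.366 × 0.10444 × 0.4388 = 1.07082
(2) 0.018876 × 21.788 × 2.208 = 0.90808
(3) 0.2348 × 54.464 × 0.088305 = 1.12926
Highest is cycle (3) at 1.1293 (>1, arbitrage).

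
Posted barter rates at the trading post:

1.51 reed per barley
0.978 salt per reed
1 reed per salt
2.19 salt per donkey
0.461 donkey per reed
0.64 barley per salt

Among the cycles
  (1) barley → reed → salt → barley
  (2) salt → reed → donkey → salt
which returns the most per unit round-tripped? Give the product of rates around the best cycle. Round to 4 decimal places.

1.0096

(1) 1.51 × 0.978 × 0.64 = 0.94514
(2) 1 × 0.461 × 2.19 = 1.00959
Highest is cycle (2) at 1.0096 (>1, arbitrage).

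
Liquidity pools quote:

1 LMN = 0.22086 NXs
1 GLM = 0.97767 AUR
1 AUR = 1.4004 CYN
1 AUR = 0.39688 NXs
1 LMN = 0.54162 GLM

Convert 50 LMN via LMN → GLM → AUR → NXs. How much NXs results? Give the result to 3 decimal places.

10.508

50 LMN × 0.54162 = 27.081 GLM
27.081 GLM × 0.97767 = 26.47628127 AUR
26.47628127 AUR × 0.39688 = 10.5079065104376 NXs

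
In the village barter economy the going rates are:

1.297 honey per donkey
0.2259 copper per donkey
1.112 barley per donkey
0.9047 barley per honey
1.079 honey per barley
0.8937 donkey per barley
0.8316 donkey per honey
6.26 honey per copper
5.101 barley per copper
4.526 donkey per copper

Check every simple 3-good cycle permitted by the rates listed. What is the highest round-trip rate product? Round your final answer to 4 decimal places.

donkey→copper→honey→donkey: 0.2259 × 6.26 × 0.8316 = 1.17599
donkey→honey→barley→donkey: 1.297 × 0.9047 × 0.8937 = 1.04866
donkey→copper→barley→donkey: 0.2259 × 5.101 × 0.8937 = 1.02982
donkey→barley→honey→donkey: 1.112 × 1.079 × 0.8316 = 0.99779
Maximum is donkey→copper→honey→donkey at 1.1760; arbitrage exists.

1.1760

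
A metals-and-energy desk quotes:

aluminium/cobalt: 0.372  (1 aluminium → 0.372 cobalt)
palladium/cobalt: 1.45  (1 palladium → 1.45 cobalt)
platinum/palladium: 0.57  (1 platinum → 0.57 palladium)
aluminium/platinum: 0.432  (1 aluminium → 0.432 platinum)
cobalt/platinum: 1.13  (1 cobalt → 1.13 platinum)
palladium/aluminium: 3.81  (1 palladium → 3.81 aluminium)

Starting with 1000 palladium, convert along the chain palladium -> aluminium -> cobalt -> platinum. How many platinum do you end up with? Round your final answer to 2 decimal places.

1000 palladium × 3.81 = 3810 aluminium
3810 aluminium × 0.372 = 1417.32 cobalt
1417.32 cobalt × 1.13 = 1601.5716 platinum

1601.57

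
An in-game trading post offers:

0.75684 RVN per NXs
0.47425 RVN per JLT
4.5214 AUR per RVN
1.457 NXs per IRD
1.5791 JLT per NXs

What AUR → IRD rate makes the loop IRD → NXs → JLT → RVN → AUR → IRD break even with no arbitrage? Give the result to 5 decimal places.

0.20270

Known legs of the cycle: 1.457 × 1.5791 × 0.47425 × 4.5214 = 4.933435502906365
For no arbitrage the full-cycle product must be 1, so the missing rate is 1 / 4.933435502906365 ≈ 0.2026985.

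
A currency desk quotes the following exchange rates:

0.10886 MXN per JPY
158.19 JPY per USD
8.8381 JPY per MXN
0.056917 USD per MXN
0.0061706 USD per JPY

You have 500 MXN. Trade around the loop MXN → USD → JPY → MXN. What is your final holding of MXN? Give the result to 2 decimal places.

500 MXN × 0.056917 = 28.4585 USD
28.4585 USD × 158.19 = 4501.850115 JPY
4501.850115 JPY × 0.10886 = 490.0714035189 MXN

490.07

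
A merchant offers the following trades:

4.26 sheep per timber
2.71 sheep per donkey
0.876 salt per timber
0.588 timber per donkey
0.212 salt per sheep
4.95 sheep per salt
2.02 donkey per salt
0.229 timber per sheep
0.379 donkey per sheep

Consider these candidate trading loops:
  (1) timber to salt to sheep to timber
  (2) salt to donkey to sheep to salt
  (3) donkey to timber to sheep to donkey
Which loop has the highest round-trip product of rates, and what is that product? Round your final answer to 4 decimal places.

(1) 0.876 × 4.95 × 0.229 = 0.99299
(2) 2.02 × 2.71 × 0.212 = 1.16053
(3) 0.588 × 4.26 × 0.379 = 0.94935
Highest is cycle (2) at 1.1605 (>1, arbitrage).

1.1605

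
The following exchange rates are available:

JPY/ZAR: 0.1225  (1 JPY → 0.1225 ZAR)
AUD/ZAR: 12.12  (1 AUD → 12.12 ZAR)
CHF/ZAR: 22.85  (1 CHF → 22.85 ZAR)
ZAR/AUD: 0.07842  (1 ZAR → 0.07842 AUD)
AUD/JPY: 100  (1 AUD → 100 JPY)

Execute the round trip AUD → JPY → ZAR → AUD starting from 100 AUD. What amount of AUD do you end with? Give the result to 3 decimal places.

96.065

100 AUD × 100 = 10000 JPY
10000 JPY × 0.1225 = 1225 ZAR
1225 ZAR × 0.07842 = 96.0645 AUD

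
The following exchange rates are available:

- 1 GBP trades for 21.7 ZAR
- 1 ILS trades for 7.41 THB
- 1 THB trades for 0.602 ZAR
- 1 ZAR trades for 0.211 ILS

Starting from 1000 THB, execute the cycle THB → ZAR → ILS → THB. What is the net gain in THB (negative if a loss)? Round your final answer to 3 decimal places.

1000 THB × 0.602 = 602 ZAR
602 ZAR × 0.211 = 127.022 ILS
127.022 ILS × 7.41 = 941.23302 THB
Net change: 941.23302 − 1000 = -58.76698 THB

-58.767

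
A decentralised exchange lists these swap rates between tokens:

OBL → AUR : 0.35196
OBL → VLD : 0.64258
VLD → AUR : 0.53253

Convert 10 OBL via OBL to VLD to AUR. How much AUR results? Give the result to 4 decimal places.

3.4219

10 OBL × 0.64258 = 6.4258 VLD
6.4258 VLD × 0.53253 = 3.421931274 AUR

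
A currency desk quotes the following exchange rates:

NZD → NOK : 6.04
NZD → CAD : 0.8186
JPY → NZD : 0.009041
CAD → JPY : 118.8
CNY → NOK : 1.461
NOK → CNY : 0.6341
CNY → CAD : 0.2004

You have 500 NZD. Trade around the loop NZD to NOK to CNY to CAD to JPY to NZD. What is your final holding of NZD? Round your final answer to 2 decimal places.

500 NZD × 6.04 = 3020 NOK
3020 NOK × 0.6341 = 1914.982 CNY
1914.982 CNY × 0.2004 = 383.7623928 CAD
383.7623928 CAD × 118.8 = 45590.97226464 JPY
45590.97226464 JPY × 0.009041 = 412.18798024461024 NZD

412.19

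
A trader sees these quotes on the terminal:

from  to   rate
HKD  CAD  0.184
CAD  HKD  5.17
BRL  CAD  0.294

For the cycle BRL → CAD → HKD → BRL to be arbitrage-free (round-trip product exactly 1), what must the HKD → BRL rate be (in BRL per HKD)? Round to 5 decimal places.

0.65790

Known legs of the cycle: 0.294 × 5.17 = 1.51998
For no arbitrage the full-cycle product must be 1, so the missing rate is 1 / 1.51998 ≈ 0.6579034.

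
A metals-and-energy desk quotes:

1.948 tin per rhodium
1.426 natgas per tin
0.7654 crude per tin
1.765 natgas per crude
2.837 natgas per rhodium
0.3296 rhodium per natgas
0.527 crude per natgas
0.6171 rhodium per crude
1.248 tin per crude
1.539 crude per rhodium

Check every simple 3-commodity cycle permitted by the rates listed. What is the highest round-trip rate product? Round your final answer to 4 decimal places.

tin→natgas→crude→tin: 1.426 × 0.527 × 1.248 = 0.93787
crude→rhodium→natgas→crude: 0.6171 × 2.837 × 0.527 = 0.92263
tin→crude→rhodium→tin: 0.7654 × 0.6171 × 1.948 = 0.92010
tin→natgas→rhodium→tin: 1.426 × 0.3296 × 1.948 = 0.91558
crude→natgas→rhodium→crude: 1.765 × 0.3296 × 1.539 = 0.89530
Maximum is tin→natgas→crude→tin at 0.9379; no arbitrage — every cycle loses value.

0.9379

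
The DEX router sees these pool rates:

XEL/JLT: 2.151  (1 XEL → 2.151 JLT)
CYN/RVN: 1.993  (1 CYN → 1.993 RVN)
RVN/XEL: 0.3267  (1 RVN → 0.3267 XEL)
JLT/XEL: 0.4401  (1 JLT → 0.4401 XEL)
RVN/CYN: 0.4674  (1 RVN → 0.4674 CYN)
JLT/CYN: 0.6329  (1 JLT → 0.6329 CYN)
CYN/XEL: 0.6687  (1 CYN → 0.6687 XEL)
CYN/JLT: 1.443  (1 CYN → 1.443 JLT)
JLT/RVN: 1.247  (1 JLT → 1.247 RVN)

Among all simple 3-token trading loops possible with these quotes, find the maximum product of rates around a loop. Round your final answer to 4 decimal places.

0.9103

XEL→JLT→CYN→XEL: 2.151 × 0.6329 × 0.6687 = 0.91035
XEL→JLT→RVN→XEL: 2.151 × 1.247 × 0.3267 = 0.87631
RVN→CYN→JLT→RVN: 0.4674 × 1.443 × 1.247 = 0.84105
Maximum is XEL→JLT→CYN→XEL at 0.9103; no arbitrage — every cycle loses value.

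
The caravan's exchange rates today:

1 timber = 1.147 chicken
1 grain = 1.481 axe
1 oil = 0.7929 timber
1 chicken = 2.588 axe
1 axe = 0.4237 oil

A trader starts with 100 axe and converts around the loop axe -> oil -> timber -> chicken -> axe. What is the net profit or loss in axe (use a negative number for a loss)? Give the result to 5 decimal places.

100 axe × 0.4237 = 42.37 oil
42.37 oil × 0.7929 = 33.595173 timber
33.595173 timber × 1.147 = 38.533663431 chicken
38.533663431 chicken × 2.588 = 99.725120959428 axe
Net change: 99.725120959428 − 100 = -0.274879040572 axe

-0.27488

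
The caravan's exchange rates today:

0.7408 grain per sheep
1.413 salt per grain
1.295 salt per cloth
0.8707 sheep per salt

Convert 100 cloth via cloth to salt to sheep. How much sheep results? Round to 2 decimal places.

112.76

100 cloth × 1.295 = 129.5 salt
129.5 salt × 0.8707 = 112.75565 sheep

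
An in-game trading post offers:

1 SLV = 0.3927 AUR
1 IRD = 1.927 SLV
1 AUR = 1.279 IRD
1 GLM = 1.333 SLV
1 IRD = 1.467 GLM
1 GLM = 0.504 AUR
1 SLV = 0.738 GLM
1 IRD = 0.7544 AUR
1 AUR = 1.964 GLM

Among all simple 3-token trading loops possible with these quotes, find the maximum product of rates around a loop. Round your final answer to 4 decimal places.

GLM→SLV→AUR→GLM: 1.333 × 0.3927 × 1.964 = 1.02809
IRD→SLV→AUR→IRD: 1.927 × 0.3927 × 1.279 = 0.96786
IRD→GLM→AUR→IRD: 1.467 × 0.504 × 1.279 = 0.94565
Maximum is GLM→SLV→AUR→GLM at 1.0281; arbitrage exists.

1.0281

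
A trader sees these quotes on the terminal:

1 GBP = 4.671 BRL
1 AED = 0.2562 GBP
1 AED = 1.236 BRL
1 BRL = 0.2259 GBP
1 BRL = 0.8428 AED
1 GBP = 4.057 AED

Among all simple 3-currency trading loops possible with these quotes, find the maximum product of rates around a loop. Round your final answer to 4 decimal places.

BRL→GBP→AED→BRL: 0.2259 × 4.057 × 1.236 = 1.13276
BRL→AED→GBP→BRL: 0.8428 × 0.2562 × 4.671 = 1.00859
Maximum is BRL→GBP→AED→BRL at 1.1328; arbitrage exists.

1.1328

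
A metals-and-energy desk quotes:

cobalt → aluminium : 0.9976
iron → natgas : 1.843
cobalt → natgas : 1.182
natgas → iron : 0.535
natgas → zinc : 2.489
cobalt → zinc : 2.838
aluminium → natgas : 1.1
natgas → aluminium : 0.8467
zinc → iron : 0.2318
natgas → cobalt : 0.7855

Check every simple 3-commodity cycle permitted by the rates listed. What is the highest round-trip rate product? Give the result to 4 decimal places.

iron→natgas→zinc→iron: 1.843 × 2.489 × 0.2318 = 1.06332
natgas→cobalt→aluminium→natgas: 0.7855 × 0.9976 × 1.1 = 0.86198
Maximum is iron→natgas→zinc→iron at 1.0633; arbitrage exists.

1.0633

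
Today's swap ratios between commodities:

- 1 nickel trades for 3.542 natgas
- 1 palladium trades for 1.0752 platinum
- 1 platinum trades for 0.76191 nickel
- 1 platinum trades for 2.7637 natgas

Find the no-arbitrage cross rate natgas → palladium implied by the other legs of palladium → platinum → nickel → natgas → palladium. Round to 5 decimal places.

Known legs of the cycle: 1.0752 × 0.76191 × 3.542 = 2.901626348544
For no arbitrage the full-cycle product must be 1, so the missing rate is 1 / 2.901626348544 ≈ 0.3446343.

0.34463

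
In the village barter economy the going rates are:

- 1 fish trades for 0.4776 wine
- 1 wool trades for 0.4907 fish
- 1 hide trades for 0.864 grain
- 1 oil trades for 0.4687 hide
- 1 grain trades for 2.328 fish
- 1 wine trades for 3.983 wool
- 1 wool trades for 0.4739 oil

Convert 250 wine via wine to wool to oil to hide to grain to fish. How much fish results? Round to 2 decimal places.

250 wine × 3.983 = 995.75 wool
995.75 wool × 0.4739 = 471.885925 oil
471.885925 oil × 0.4687 = 221.1729330475 hide
221.1729330475 hide × 0.864 = 191.09341415304 grain
191.09341415304 grain × 2.328 = 444.86546814827712 fish

444.87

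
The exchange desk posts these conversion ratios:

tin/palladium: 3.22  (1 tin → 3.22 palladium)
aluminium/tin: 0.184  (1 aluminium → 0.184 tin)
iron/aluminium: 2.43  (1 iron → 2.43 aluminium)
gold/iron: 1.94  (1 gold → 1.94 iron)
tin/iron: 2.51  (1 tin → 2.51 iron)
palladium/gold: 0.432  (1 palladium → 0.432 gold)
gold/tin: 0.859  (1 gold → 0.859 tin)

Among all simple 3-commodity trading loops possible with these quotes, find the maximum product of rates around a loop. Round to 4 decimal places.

palladium→gold→tin→palladium: 0.432 × 0.859 × 3.22 = 1.19490
iron→aluminium→tin→iron: 2.43 × 0.184 × 2.51 = 1.12227
Maximum is palladium→gold→tin→palladium at 1.1949; arbitrage exists.

1.1949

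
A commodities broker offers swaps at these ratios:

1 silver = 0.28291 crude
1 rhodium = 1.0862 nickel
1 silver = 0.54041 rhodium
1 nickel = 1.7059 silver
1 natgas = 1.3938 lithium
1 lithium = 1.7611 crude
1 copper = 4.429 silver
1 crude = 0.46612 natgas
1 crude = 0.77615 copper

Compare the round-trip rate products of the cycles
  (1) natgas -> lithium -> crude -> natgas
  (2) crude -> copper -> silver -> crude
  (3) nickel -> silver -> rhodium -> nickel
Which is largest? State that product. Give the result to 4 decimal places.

1.1441

(1) 1.3938 × 1.7611 × 0.46612 = 1.14415
(2) 0.77615 × 4.429 × 0.28291 = 0.97252
(3) 1.7059 × 0.54041 × 1.0862 = 1.00135
Highest is cycle (1) at 1.1441 (>1, arbitrage).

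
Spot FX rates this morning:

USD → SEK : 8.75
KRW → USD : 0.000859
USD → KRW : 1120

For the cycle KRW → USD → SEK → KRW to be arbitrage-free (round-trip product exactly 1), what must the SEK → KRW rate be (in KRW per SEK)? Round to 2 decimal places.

133.05

Known legs of the cycle: 0.000859 × 8.75 = 0.00751625
For no arbitrage the full-cycle product must be 1, so the missing rate is 1 / 0.00751625 ≈ 133.0451.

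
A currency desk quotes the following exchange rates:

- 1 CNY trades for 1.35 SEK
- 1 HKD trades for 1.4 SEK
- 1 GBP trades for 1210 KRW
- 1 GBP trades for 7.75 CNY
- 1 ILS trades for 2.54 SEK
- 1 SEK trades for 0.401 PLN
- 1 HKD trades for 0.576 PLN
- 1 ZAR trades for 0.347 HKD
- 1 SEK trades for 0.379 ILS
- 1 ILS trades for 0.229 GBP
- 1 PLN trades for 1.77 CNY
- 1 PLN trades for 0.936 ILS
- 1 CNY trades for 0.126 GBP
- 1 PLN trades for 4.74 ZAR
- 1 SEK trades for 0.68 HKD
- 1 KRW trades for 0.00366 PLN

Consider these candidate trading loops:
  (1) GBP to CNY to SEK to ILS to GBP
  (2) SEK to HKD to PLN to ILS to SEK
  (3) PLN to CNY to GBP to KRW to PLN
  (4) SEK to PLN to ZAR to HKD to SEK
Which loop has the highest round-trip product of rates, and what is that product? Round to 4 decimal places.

0.9877

(1) 7.75 × 1.35 × 0.379 × 0.229 = 0.90805
(2) 0.68 × 0.576 × 0.936 × 2.54 = 0.93120
(3) 1.77 × 0.126 × 1210 × 0.00366 = 0.98767
(4) 0.401 × 4.74 × 0.347 × 1.4 = 0.92338
Highest is cycle (3) at 0.9877 (≤1, no arbitrage).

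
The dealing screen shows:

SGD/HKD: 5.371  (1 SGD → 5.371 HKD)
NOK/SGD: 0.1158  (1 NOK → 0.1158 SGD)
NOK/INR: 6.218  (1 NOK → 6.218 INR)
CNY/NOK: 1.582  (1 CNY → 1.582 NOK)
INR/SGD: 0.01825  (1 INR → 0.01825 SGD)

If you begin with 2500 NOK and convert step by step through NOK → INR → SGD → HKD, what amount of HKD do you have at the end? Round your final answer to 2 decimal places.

2500 NOK × 6.218 = 15545 INR
15545 INR × 0.01825 = 283.69625 SGD
283.69625 SGD × 5.371 = 1523.73255875 HKD

1523.73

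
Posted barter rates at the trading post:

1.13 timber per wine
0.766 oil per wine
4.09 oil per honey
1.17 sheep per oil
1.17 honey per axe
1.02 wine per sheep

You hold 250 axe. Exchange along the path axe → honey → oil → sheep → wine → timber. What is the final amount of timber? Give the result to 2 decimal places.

1613.29

250 axe × 1.17 = 292.5 honey
292.5 honey × 4.09 = 1196.325 oil
1196.325 oil × 1.17 = 1399.70025 sheep
1399.70025 sheep × 1.02 = 1427.694255 wine
1427.694255 wine × 1.13 = 1613.29450815 timber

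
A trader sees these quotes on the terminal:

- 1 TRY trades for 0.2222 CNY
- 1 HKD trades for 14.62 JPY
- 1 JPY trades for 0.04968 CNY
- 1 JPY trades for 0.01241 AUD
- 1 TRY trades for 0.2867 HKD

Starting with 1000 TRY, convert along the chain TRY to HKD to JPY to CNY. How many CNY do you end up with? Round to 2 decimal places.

1000 TRY × 0.2867 = 286.7 HKD
286.7 HKD × 14.62 = 4191.554 JPY
4191.554 JPY × 0.04968 = 208.23640272 CNY

208.24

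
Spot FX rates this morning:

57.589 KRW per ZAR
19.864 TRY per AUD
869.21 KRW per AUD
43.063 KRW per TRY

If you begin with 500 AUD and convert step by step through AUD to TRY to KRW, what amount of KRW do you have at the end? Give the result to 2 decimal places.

427701.72

500 AUD × 19.864 = 9932 TRY
9932 TRY × 43.063 = 427701.716 KRW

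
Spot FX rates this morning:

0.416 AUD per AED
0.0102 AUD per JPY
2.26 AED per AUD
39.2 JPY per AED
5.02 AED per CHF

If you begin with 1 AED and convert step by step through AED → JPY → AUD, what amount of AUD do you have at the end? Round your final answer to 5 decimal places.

1 AED × 39.2 = 39.2 JPY
39.2 JPY × 0.0102 = 0.39984 AUD

0.39984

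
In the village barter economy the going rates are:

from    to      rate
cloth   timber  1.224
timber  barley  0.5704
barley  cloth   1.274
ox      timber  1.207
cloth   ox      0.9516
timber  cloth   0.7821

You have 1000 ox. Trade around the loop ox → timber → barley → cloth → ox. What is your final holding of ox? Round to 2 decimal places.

1000 ox × 1.207 = 1207 timber
1207 timber × 0.5704 = 688.4728 barley
688.4728 barley × 1.274 = 877.1143472 cloth
877.1143472 cloth × 0.9516 = 834.66201279552 ox

834.66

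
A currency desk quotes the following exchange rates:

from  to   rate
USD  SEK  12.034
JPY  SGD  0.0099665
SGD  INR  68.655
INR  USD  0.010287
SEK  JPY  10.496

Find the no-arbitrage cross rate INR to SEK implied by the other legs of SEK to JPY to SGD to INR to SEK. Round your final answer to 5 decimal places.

0.13924

Known legs of the cycle: 10.496 × 0.0099665 × 68.655 = 7.18188860352
For no arbitrage the full-cycle product must be 1, so the missing rate is 1 / 7.18188860352 ≈ 0.1392391.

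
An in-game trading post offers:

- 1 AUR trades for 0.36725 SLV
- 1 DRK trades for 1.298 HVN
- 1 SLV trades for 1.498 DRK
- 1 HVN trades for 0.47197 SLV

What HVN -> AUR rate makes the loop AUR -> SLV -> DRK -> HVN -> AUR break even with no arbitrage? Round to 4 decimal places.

Known legs of the cycle: 0.36725 × 1.498 × 1.298 = 0.714082369
For no arbitrage the full-cycle product must be 1, so the missing rate is 1 / 0.714082369 ≈ 1.400399.

1.4004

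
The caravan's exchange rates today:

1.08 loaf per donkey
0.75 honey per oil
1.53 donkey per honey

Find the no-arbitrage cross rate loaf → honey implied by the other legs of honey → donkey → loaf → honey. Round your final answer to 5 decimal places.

Known legs of the cycle: 1.53 × 1.08 = 1.6524
For no arbitrage the full-cycle product must be 1, so the missing rate is 1 / 1.6524 ≈ 0.6051803.

0.60518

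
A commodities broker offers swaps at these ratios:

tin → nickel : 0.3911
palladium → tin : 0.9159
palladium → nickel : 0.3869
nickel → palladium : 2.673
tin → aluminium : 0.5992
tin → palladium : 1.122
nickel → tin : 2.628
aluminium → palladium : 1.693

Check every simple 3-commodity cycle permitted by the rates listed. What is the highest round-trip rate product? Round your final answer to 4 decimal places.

1.1408

nickel→tin→palladium→nickel: 2.628 × 1.122 × 0.3869 = 1.14082
nickel→palladium→tin→nickel: 2.673 × 0.9159 × 0.3911 = 0.95749
tin→aluminium→palladium→tin: 0.5992 × 1.693 × 0.9159 = 0.92913
Maximum is nickel→tin→palladium→nickel at 1.1408; arbitrage exists.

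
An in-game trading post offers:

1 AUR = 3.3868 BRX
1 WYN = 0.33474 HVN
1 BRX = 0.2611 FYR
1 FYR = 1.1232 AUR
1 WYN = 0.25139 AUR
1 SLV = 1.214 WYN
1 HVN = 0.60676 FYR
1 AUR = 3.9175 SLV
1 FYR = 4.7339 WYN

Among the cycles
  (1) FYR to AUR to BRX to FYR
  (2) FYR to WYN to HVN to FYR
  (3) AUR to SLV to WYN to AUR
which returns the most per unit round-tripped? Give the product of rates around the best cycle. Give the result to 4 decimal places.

(1) 1.1232 × 3.3868 × 0.2611 = 0.99324
(2) 4.7339 × 0.33474 × 0.60676 = 0.96149
(3) 3.9175 × 1.214 × 0.25139 = 1.19557
Highest is cycle (3) at 1.1956 (>1, arbitrage).

1.1956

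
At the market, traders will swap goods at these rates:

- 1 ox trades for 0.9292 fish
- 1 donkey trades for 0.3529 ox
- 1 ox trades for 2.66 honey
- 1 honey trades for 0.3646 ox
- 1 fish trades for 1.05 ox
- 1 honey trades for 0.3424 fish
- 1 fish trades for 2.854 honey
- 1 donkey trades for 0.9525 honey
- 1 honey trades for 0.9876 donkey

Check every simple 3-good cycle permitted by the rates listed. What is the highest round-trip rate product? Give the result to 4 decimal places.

fish→honey→ox→fish: 2.854 × 0.3646 × 0.9292 = 0.96690
fish→ox→honey→fish: 1.05 × 2.66 × 0.3424 = 0.95632
donkey→ox→honey→donkey: 0.3529 × 2.66 × 0.9876 = 0.92707
Maximum is fish→honey→ox→fish at 0.9669; no arbitrage — every cycle loses value.

0.9669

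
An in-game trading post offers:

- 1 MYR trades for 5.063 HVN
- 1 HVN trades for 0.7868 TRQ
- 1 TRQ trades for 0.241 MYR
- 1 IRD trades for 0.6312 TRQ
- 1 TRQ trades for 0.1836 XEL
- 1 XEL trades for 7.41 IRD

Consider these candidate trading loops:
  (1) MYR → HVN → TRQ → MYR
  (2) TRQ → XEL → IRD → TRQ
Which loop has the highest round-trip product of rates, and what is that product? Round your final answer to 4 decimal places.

0.9600

(1) 5.063 × 0.7868 × 0.241 = 0.96004
(2) 0.1836 × 7.41 × 0.6312 = 0.85873
Highest is cycle (1) at 0.9600 (≤1, no arbitrage).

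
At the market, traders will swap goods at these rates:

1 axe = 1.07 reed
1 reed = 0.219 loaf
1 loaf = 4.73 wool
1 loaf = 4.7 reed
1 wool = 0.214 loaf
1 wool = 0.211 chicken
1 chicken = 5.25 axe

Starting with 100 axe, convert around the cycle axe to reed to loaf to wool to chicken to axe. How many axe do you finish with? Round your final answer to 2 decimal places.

100 axe × 1.07 = 107 reed
107 reed × 0.219 = 23.433 loaf
23.433 loaf × 4.73 = 110.83809 wool
110.83809 wool × 0.211 = 23.38683699 chicken
23.38683699 chicken × 5.25 = 122.7808941975 axe

122.78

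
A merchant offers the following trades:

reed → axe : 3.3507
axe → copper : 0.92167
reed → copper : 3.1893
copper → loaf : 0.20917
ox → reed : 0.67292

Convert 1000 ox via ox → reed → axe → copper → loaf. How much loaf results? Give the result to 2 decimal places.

1000 ox × 0.67292 = 672.92 reed
672.92 reed × 3.3507 = 2254.753044 axe
2254.753044 axe × 0.92167 = 2078.13823806348 copper
2078.13823806348 copper × 0.20917 = 434.6841752557381116 loaf

434.68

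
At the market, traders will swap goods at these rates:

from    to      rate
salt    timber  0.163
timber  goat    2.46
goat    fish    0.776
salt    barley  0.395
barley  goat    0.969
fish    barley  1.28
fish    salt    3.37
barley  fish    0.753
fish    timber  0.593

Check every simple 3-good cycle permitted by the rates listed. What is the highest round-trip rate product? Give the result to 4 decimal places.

1.1320

goat→fish→timber→goat: 0.776 × 0.593 × 2.46 = 1.13201
barley→fish→salt→barley: 0.753 × 3.37 × 0.395 = 1.00236
goat→fish→barley→goat: 0.776 × 1.28 × 0.969 = 0.96249
Maximum is goat→fish→timber→goat at 1.1320; arbitrage exists.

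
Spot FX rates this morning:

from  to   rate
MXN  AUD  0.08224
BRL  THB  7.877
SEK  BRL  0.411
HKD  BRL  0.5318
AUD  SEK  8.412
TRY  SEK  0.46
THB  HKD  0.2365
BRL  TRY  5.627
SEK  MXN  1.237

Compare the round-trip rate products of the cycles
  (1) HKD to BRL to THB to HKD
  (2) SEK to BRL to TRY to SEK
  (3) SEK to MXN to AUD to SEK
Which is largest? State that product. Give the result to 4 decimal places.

1.0638

(1) 0.5318 × 7.877 × 0.2365 = 0.99070
(2) 0.411 × 5.627 × 0.46 = 1.06384
(3) 1.237 × 0.08224 × 8.412 = 0.85576
Highest is cycle (2) at 1.0638 (>1, arbitrage).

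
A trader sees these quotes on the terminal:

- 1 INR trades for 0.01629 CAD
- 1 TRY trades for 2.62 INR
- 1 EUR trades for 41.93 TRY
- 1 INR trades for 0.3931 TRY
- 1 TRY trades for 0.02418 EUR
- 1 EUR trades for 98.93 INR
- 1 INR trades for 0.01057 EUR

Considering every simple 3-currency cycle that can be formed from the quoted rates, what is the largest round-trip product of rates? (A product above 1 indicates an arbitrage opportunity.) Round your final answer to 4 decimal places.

EUR→TRY→INR→EUR: 41.93 × 2.62 × 0.01057 = 1.16118
EUR→INR→TRY→EUR: 98.93 × 0.3931 × 0.02418 = 0.94035
Maximum is EUR→TRY→INR→EUR at 1.1612; arbitrage exists.

1.1612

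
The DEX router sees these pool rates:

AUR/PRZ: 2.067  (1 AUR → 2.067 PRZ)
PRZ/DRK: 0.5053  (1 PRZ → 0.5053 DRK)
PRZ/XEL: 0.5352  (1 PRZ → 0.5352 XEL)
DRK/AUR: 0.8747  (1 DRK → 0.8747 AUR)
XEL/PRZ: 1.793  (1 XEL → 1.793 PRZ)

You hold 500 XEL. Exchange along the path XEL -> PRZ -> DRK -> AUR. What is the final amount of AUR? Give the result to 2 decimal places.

500 XEL × 1.793 = 896.5 PRZ
896.5 PRZ × 0.5053 = 453.00145 DRK
453.00145 DRK × 0.8747 = 396.240368315 AUR

396.24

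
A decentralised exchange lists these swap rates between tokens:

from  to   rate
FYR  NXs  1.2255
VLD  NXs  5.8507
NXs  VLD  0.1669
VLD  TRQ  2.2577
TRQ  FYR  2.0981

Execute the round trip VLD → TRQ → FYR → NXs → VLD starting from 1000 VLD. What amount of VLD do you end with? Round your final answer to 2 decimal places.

1000 VLD × 2.2577 = 2257.7 TRQ
2257.7 TRQ × 2.0981 = 4736.88037 FYR
4736.88037 FYR × 1.2255 = 5805.046893435 NXs
5805.046893435 NXs × 0.1669 = 968.8623265143015 VLD

968.86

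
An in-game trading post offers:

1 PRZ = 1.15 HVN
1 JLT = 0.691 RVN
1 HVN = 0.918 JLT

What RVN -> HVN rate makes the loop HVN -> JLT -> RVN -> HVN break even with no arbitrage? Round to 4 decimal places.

1.5764

Known legs of the cycle: 0.918 × 0.691 = 0.634338
For no arbitrage the full-cycle product must be 1, so the missing rate is 1 / 0.634338 ≈ 1.576447.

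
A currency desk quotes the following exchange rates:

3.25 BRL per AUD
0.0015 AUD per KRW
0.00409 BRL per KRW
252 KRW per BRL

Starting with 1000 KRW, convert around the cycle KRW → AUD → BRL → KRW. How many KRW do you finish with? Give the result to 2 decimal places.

1000 KRW × 0.0015 = 1.5 AUD
1.5 AUD × 3.25 = 4.875 BRL
4.875 BRL × 252 = 1228.5 KRW

1228.50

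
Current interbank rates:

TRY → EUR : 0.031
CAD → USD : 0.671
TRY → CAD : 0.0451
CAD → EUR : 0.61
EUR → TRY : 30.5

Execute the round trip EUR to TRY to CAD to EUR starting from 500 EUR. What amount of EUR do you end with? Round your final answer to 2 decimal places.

419.54

500 EUR × 30.5 = 15250 TRY
15250 TRY × 0.0451 = 687.775 CAD
687.775 CAD × 0.61 = 419.54275 EUR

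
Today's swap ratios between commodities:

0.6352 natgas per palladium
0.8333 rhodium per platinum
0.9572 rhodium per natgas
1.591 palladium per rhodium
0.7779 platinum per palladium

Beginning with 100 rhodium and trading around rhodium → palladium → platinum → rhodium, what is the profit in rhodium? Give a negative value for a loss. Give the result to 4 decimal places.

3.1324

100 rhodium × 1.591 = 159.1 palladium
159.1 palladium × 0.7779 = 123.76389 platinum
123.76389 platinum × 0.8333 = 103.132449537 rhodium
Net change: 103.132449537 − 100 = 3.132449537 rhodium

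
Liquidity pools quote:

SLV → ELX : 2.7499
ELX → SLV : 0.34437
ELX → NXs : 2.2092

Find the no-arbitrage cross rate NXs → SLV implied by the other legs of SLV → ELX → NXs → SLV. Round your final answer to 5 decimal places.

0.16461

Known legs of the cycle: 2.7499 × 2.2092 = 6.07507908
For no arbitrage the full-cycle product must be 1, so the missing rate is 1 / 6.07507908 ≈ 0.1646069.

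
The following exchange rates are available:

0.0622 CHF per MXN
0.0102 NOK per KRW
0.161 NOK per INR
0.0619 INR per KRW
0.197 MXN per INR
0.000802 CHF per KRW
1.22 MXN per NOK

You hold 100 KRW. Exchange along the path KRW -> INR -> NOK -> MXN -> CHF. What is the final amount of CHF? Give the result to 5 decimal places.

0.07563

100 KRW × 0.0619 = 6.19 INR
6.19 INR × 0.161 = 0.99659 NOK
0.99659 NOK × 1.22 = 1.2158398 MXN
1.2158398 MXN × 0.0622 = 0.07562523556 CHF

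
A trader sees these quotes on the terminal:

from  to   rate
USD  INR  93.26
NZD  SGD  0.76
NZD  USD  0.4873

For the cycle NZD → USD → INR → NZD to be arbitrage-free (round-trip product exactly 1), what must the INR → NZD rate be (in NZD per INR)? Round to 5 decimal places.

0.02200

Known legs of the cycle: 0.4873 × 93.26 = 45.445598
For no arbitrage the full-cycle product must be 1, so the missing rate is 1 / 45.445598 ≈ 0.0220043.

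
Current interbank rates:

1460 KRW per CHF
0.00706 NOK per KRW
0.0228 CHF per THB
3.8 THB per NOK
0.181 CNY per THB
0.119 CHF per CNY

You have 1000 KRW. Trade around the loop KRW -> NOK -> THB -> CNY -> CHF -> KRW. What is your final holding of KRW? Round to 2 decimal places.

1000 KRW × 0.00706 = 7.06 NOK
7.06 NOK × 3.8 = 26.828 THB
26.828 THB × 0.181 = 4.855868 CNY
4.855868 CNY × 0.119 = 0.577848292 CHF
0.577848292 CHF × 1460 = 843.65850632 KRW

843.66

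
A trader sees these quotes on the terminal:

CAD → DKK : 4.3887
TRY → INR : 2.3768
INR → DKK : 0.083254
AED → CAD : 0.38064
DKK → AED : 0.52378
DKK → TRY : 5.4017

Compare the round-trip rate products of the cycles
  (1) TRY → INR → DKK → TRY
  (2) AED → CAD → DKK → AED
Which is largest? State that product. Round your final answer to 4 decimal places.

(1) 2.3768 × 0.083254 × 5.4017 = 1.06888
(2) 0.38064 × 4.3887 × 0.52378 = 0.87498
Highest is cycle (1) at 1.0689 (>1, arbitrage).

1.0689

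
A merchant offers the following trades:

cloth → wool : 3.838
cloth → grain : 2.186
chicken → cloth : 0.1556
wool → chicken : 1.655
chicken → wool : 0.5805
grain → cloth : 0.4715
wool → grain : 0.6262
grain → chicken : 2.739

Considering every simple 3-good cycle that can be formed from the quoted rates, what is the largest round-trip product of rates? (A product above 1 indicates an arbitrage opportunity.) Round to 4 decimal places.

wool→grain→cloth→wool: 0.6262 × 0.4715 × 3.838 = 1.13318
wool→grain→chicken→wool: 0.6262 × 2.739 × 0.5805 = 0.99565
wool→chicken→cloth→wool: 1.655 × 0.1556 × 3.838 = 0.98835
chicken→cloth→grain→chicken: 0.1556 × 2.186 × 2.739 = 0.93165
Maximum is wool→grain→cloth→wool at 1.1332; arbitrage exists.

1.1332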